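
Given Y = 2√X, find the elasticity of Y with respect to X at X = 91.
Elasticity = 1/2

Elasticity = (dY/dX) · (X/Y)

dY/dX = 1/√X
At X = 91: dY/dX = √91/91, Y = 2·√91

Elasticity = (√91/91) · (91 / (2·√91)) = 1/2

Interpretation: for a small percentage change in X, the percentage change in Y is approximately 0.50 times as large.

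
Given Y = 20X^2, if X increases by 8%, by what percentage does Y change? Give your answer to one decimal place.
16.6%

For Y = 20X^2:
If X → X(1 + 0.08)
Then Y → Y · (1 + 0.08)^2
     = Y · 1.1664

Percentage change = ((1 + 0.08)^2 − 1) × 100% ≈ 16.6%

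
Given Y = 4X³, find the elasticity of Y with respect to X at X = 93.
Elasticity = 3

Elasticity = (dY/dX) · (X/Y)

dY/dX = 12·X²
At X = 93: dY/dX = 103788, Y = 3217428

Elasticity = 103788 · (93 / 3217428) = 3

Interpretation: for a small percentage change in X, the percentage change in Y is approximately 3.00 times as large.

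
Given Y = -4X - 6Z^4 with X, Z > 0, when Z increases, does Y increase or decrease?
Y decreases

Taking the partial derivative:
∂Y/∂Z = -24Z^3

∂Y/∂Z = -24Z^3 < 0 (assuming positive values)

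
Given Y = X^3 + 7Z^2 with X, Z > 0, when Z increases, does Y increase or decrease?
Y increases

Taking the partial derivative:
∂Y/∂Z = 14Z

∂Y/∂Z = 14Z > 0 (assuming positive values)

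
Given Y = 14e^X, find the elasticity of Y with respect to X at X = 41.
Elasticity = 41

Elasticity = (dY/dX) · (X/Y)

dY/dX = 14·e^X
At X = 41: dY/dX = 14·e^41, Y = 14·e^41

Elasticity = (14·e^41) · (41 / (14·e^41)) = 41

Interpretation: for a small percentage change in X, the percentage change in Y is approximately 41.00 times as large.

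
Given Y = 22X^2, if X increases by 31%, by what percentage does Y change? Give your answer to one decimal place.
71.6%

For Y = 22X^2:
If X → X(1 + 0.31)
Then Y → Y · (1 + 0.31)^2
     = Y · 1.7161

Percentage change = ((1 + 0.31)^2 − 1) × 100% ≈ 71.6%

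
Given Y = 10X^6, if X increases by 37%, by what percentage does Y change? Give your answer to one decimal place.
561.2%

For Y = 10X^6:
If X → X(1 + 0.37)
Then Y → Y · (1 + 0.37)^6
     ≈ Y · 6.6119

Percentage change = ((1 + 0.37)^6 − 1) × 100% ≈ 561.2%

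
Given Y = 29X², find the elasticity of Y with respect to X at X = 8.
Elasticity = 2

Elasticity = (dY/dX) · (X/Y)

dY/dX = 58·X
At X = 8: dY/dX = 464, Y = 1856

Elasticity = 464 · (8 / 1856) = 2

Interpretation: for a small percentage change in X, the percentage change in Y is approximately 2.00 times as large.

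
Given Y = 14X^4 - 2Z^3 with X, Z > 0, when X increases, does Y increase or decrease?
Y increases

Taking the partial derivative:
∂Y/∂X = 56X^3

∂Y/∂X = 56X^3 > 0 (assuming positive values)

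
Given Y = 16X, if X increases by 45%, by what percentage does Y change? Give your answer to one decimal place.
45.0%

For Y = 16X:
If X → X(1 + 0.45)
Then Y → Y · (1 + 0.45)^1
     = Y · 1.4500

Percentage change = ((1 + 0.45)^1 − 1) × 100% = 45.0%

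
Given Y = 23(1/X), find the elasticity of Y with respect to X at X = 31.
Elasticity = -1

Elasticity = (dY/dX) · (X/Y)

dY/dX = -23/X²
At X = 31: dY/dX = -23/961, Y = 23/31

Elasticity = (-23/961) · (31 / (23/31)) = -1

Interpretation: for a small percentage change in X, the percentage change in Y is approximately -1.00 times as large.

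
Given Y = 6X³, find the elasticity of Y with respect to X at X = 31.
Elasticity = 3

Elasticity = (dY/dX) · (X/Y)

dY/dX = 18·X²
At X = 31: dY/dX = 17298, Y = 178746

Elasticity = 17298 · (31 / 178746) = 3

Interpretation: for a small percentage change in X, the percentage change in Y is approximately 3.00 times as large.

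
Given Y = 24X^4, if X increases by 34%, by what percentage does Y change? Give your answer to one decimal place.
222.4%

For Y = 24X^4:
If X → X(1 + 0.34)
Then Y → Y · (1 + 0.34)^4
     ≈ Y · 3.2242

Percentage change = ((1 + 0.34)^4 − 1) × 100% ≈ 222.4%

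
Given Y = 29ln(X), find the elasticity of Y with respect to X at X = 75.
Elasticity = 1/ln(75) ≈ 0.2316

Elasticity = (dY/dX) · (X/Y)

dY/dX = 29/X
At X = 75: dY/dX = 29/75, Y = 29·ln(75)

Elasticity = (29/75) · (75 / (29·ln(75))) = 1/ln(75) ≈ 0.2316

Interpretation: for a small percentage change in X, the percentage change in Y is approximately 0.23 times as large.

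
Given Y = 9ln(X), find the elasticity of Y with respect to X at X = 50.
Elasticity = 1/ln(50) ≈ 0.2556

Elasticity = (dY/dX) · (X/Y)

dY/dX = 9/X
At X = 50: dY/dX = 9/50, Y = 9·ln(50)

Elasticity = (9/50) · (50 / (9·ln(50))) = 1/ln(50) ≈ 0.2556

Interpretation: for a small percentage change in X, the percentage change in Y is approximately 0.26 times as large.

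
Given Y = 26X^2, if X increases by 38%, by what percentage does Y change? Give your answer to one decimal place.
90.4%

For Y = 26X^2:
If X → X(1 + 0.38)
Then Y → Y · (1 + 0.38)^2
     = Y · 1.9044

Percentage change = ((1 + 0.38)^2 − 1) × 100% ≈ 90.4%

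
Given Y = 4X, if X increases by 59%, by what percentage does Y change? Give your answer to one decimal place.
59.0%

For Y = 4X:
If X → X(1 + 0.59)
Then Y → Y · (1 + 0.59)^1
     = Y · 1.5900

Percentage change = ((1 + 0.59)^1 − 1) × 100% = 59.0%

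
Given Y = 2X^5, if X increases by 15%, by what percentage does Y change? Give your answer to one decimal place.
101.1%

For Y = 2X^5:
If X → X(1 + 0.15)
Then Y → Y · (1 + 0.15)^5
     ≈ Y · 2.0114

Percentage change = ((1 + 0.15)^5 − 1) × 100% ≈ 101.1%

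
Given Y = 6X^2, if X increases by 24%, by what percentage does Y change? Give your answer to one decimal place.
53.8%

For Y = 6X^2:
If X → X(1 + 0.24)
Then Y → Y · (1 + 0.24)^2
     = Y · 1.5376

Percentage change = ((1 + 0.24)^2 − 1) × 100% ≈ 53.8%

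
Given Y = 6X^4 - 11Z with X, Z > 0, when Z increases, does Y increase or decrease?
Y decreases

Taking the partial derivative:
∂Y/∂Z = -11

∂Y/∂Z = -11 < 0 (assuming positive values)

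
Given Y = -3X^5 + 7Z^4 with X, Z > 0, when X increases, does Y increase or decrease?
Y decreases

Taking the partial derivative:
∂Y/∂X = -15X^4

∂Y/∂X = -15X^4 < 0 (assuming positive values)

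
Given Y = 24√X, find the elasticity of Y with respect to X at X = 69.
Elasticity = 1/2

Elasticity = (dY/dX) · (X/Y)

dY/dX = 12/√X
At X = 69: dY/dX = 4·√69/23, Y = 24·√69

Elasticity = (4·√69/23) · (69 / (24·√69)) = 1/2

Interpretation: for a small percentage change in X, the percentage change in Y is approximately 0.50 times as large.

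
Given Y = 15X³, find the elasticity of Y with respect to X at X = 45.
Elasticity = 3

Elasticity = (dY/dX) · (X/Y)

dY/dX = 45·X²
At X = 45: dY/dX = 91125, Y = 1366875

Elasticity = 91125 · (45 / 1366875) = 3

Interpretation: for a small percentage change in X, the percentage change in Y is approximately 3.00 times as large.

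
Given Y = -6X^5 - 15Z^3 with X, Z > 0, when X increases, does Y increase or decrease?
Y decreases

Taking the partial derivative:
∂Y/∂X = -30X^4

∂Y/∂X = -30X^4 < 0 (assuming positive values)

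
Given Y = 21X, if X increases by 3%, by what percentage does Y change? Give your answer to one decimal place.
3.0%

For Y = 21X:
If X → X(1 + 0.03)
Then Y → Y · (1 + 0.03)^1
     = Y · 1.0300

Percentage change = ((1 + 0.03)^1 − 1) × 100% = 3.0%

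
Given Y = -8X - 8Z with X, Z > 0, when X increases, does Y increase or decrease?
Y decreases

Taking the partial derivative:
∂Y/∂X = -8

∂Y/∂X = -8 < 0 (assuming positive values)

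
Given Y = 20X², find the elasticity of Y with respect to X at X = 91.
Elasticity = 2

Elasticity = (dY/dX) · (X/Y)

dY/dX = 40·X
At X = 91: dY/dX = 3640, Y = 165620

Elasticity = 3640 · (91 / 165620) = 2

Interpretation: for a small percentage change in X, the percentage change in Y is approximately 2.00 times as large.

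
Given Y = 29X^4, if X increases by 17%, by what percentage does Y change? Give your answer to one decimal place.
87.4%

For Y = 29X^4:
If X → X(1 + 0.17)
Then Y → Y · (1 + 0.17)^4
     ≈ Y · 1.8739

Percentage change = ((1 + 0.17)^4 − 1) × 100% ≈ 87.4%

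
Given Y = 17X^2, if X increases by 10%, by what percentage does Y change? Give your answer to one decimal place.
21.0%

For Y = 17X^2:
If X → X(1 + 0.1)
Then Y → Y · (1 + 0.1)^2
     = Y · 1.2100

Percentage change = ((1 + 0.1)^2 − 1) × 100% = 21.0%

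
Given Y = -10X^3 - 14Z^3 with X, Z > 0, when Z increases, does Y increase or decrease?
Y decreases

Taking the partial derivative:
∂Y/∂Z = -42Z^2

∂Y/∂Z = -42Z^2 < 0 (assuming positive values)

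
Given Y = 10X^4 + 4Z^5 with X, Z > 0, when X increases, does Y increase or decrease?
Y increases

Taking the partial derivative:
∂Y/∂X = 40X^3

∂Y/∂X = 40X^3 > 0 (assuming positive values)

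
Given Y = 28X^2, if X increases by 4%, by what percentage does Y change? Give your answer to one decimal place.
8.2%

For Y = 28X^2:
If X → X(1 + 0.04)
Then Y → Y · (1 + 0.04)^2
     = Y · 1.0816

Percentage change = ((1 + 0.04)^2 − 1) × 100% ≈ 8.2%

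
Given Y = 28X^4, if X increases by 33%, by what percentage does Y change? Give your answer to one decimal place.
212.9%

For Y = 28X^4:
If X → X(1 + 0.33)
Then Y → Y · (1 + 0.33)^4
     ≈ Y · 3.1290

Percentage change = ((1 + 0.33)^4 − 1) × 100% ≈ 212.9%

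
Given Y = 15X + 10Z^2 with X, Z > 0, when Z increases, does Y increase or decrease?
Y increases

Taking the partial derivative:
∂Y/∂Z = 20Z

∂Y/∂Z = 20Z > 0 (assuming positive values)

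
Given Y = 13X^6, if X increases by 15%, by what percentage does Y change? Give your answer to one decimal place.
131.3%

For Y = 13X^6:
If X → X(1 + 0.15)
Then Y → Y · (1 + 0.15)^6
     ≈ Y · 2.3131

Percentage change = ((1 + 0.15)^6 − 1) × 100% ≈ 131.3%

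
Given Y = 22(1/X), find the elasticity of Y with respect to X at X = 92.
Elasticity = -1

Elasticity = (dY/dX) · (X/Y)

dY/dX = -22/X²
At X = 92: dY/dX = -11/4232, Y = 11/46

Elasticity = (-11/4232) · (92 / (11/46)) = -1

Interpretation: for a small percentage change in X, the percentage change in Y is approximately -1.00 times as large.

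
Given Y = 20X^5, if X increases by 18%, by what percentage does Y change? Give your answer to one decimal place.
128.8%

For Y = 20X^5:
If X → X(1 + 0.18)
Then Y → Y · (1 + 0.18)^5
     ≈ Y · 2.2878

Percentage change = ((1 + 0.18)^5 − 1) × 100% ≈ 128.8%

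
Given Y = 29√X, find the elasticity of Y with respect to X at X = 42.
Elasticity = 1/2

Elasticity = (dY/dX) · (X/Y)

dY/dX = 29/(2·√X)
At X = 42: dY/dX = 29·√42/84, Y = 29·√42

Elasticity = (29·√42/84) · (42 / (29·√42)) = 1/2

Interpretation: for a small percentage change in X, the percentage change in Y is approximately 0.50 times as large.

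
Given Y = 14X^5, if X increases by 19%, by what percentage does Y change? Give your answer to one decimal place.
138.6%

For Y = 14X^5:
If X → X(1 + 0.19)
Then Y → Y · (1 + 0.19)^5
     ≈ Y · 2.3864

Percentage change = ((1 + 0.19)^5 − 1) × 100% ≈ 138.6%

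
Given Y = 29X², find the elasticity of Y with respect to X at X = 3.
Elasticity = 2

Elasticity = (dY/dX) · (X/Y)

dY/dX = 58·X
At X = 3: dY/dX = 174, Y = 261

Elasticity = 174 · (3 / 261) = 2

Interpretation: for a small percentage change in X, the percentage change in Y is approximately 2.00 times as large.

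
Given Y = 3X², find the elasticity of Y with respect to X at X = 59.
Elasticity = 2

Elasticity = (dY/dX) · (X/Y)

dY/dX = 6·X
At X = 59: dY/dX = 354, Y = 10443

Elasticity = 354 · (59 / 10443) = 2

Interpretation: for a small percentage change in X, the percentage change in Y is approximately 2.00 times as large.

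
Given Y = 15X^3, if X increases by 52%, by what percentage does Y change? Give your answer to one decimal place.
251.2%

For Y = 15X^3:
If X → X(1 + 0.52)
Then Y → Y · (1 + 0.52)^3
     ≈ Y · 3.5118

Percentage change = ((1 + 0.52)^3 − 1) × 100% ≈ 251.2%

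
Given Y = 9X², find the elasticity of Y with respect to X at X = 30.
Elasticity = 2

Elasticity = (dY/dX) · (X/Y)

dY/dX = 18·X
At X = 30: dY/dX = 540, Y = 8100

Elasticity = 540 · (30 / 8100) = 2

Interpretation: for a small percentage change in X, the percentage change in Y is approximately 2.00 times as large.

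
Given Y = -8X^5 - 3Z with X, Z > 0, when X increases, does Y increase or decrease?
Y decreases

Taking the partial derivative:
∂Y/∂X = -40X^4

∂Y/∂X = -40X^4 < 0 (assuming positive values)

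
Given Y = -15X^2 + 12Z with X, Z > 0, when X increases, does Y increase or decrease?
Y decreases

Taking the partial derivative:
∂Y/∂X = -30X

∂Y/∂X = -30X < 0 (assuming positive values)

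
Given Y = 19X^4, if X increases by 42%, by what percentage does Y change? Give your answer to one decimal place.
306.6%

For Y = 19X^4:
If X → X(1 + 0.42)
Then Y → Y · (1 + 0.42)^4
     ≈ Y · 4.0659

Percentage change = ((1 + 0.42)^4 − 1) × 100% ≈ 306.6%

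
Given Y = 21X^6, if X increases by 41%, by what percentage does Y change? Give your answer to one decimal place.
685.8%

For Y = 21X^6:
If X → X(1 + 0.41)
Then Y → Y · (1 + 0.41)^6
     ≈ Y · 7.8580

Percentage change = ((1 + 0.41)^6 − 1) × 100% ≈ 685.8%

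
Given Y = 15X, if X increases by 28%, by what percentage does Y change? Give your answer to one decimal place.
28.0%

For Y = 15X:
If X → X(1 + 0.28)
Then Y → Y · (1 + 0.28)^1
     = Y · 1.2800

Percentage change = ((1 + 0.28)^1 − 1) × 100% = 28.0%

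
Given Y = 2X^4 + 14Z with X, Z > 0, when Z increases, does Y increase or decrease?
Y increases

Taking the partial derivative:
∂Y/∂Z = 14

∂Y/∂Z = 14 > 0 (assuming positive values)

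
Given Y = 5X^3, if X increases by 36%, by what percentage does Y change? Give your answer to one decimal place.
151.5%

For Y = 5X^3:
If X → X(1 + 0.36)
Then Y → Y · (1 + 0.36)^3
     ≈ Y · 2.5155

Percentage change = ((1 + 0.36)^3 − 1) × 100% ≈ 151.5%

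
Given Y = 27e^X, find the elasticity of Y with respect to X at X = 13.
Elasticity = 13

Elasticity = (dY/dX) · (X/Y)

dY/dX = 27·e^X
At X = 13: dY/dX = 27·e^13, Y = 27·e^13

Elasticity = (27·e^13) · (13 / (27·e^13)) = 13

Interpretation: for a small percentage change in X, the percentage change in Y is approximately 13.00 times as large.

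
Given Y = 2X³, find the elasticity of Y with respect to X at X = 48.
Elasticity = 3

Elasticity = (dY/dX) · (X/Y)

dY/dX = 6·X²
At X = 48: dY/dX = 13824, Y = 221184

Elasticity = 13824 · (48 / 221184) = 3

Interpretation: for a small percentage change in X, the percentage change in Y is approximately 3.00 times as large.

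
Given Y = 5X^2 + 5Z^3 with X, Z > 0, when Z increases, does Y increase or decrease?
Y increases

Taking the partial derivative:
∂Y/∂Z = 15Z^2

∂Y/∂Z = 15Z^2 > 0 (assuming positive values)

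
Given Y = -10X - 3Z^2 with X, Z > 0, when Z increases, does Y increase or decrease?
Y decreases

Taking the partial derivative:
∂Y/∂Z = -6Z

∂Y/∂Z = -6Z < 0 (assuming positive values)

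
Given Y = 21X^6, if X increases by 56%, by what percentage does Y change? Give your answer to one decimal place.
1341.3%

For Y = 21X^6:
If X → X(1 + 0.56)
Then Y → Y · (1 + 0.56)^6
     ≈ Y · 14.4128

Percentage change = ((1 + 0.56)^6 − 1) × 100% ≈ 1341.3%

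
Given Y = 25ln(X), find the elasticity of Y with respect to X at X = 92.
Elasticity = 1/ln(92) ≈ 0.2212

Elasticity = (dY/dX) · (X/Y)

dY/dX = 25/X
At X = 92: dY/dX = 25/92, Y = 25·ln(92)

Elasticity = (25/92) · (92 / (25·ln(92))) = 1/ln(92) ≈ 0.2212

Interpretation: for a small percentage change in X, the percentage change in Y is approximately 0.22 times as large.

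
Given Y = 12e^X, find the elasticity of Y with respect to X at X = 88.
Elasticity = 88

Elasticity = (dY/dX) · (X/Y)

dY/dX = 12·e^X
At X = 88: dY/dX = 12·e^88, Y = 12·e^88

Elasticity = (12·e^88) · (88 / (12·e^88)) = 88

Interpretation: for a small percentage change in X, the percentage change in Y is approximately 88.00 times as large.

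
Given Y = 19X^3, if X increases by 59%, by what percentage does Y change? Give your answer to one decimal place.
302.0%

For Y = 19X^3:
If X → X(1 + 0.59)
Then Y → Y · (1 + 0.59)^3
     ≈ Y · 4.0197

Percentage change = ((1 + 0.59)^3 − 1) × 100% ≈ 302.0%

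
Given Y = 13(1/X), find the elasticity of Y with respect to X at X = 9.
Elasticity = -1

Elasticity = (dY/dX) · (X/Y)

dY/dX = -13/X²
At X = 9: dY/dX = -13/81, Y = 13/9

Elasticity = (-13/81) · (9 / (13/9)) = -1

Interpretation: for a small percentage change in X, the percentage change in Y is approximately -1.00 times as large.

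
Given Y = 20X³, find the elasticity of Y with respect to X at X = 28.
Elasticity = 3

Elasticity = (dY/dX) · (X/Y)

dY/dX = 60·X²
At X = 28: dY/dX = 47040, Y = 439040

Elasticity = 47040 · (28 / 439040) = 3

Interpretation: for a small percentage change in X, the percentage change in Y is approximately 3.00 times as large.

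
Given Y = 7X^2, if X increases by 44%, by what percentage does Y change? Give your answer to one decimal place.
107.4%

For Y = 7X^2:
If X → X(1 + 0.44)
Then Y → Y · (1 + 0.44)^2
     = Y · 2.0736

Percentage change = ((1 + 0.44)^2 − 1) × 100% ≈ 107.4%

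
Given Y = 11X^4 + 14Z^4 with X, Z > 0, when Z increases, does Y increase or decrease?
Y increases

Taking the partial derivative:
∂Y/∂Z = 56Z^3

∂Y/∂Z = 56Z^3 > 0 (assuming positive values)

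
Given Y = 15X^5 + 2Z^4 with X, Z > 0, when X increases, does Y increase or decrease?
Y increases

Taking the partial derivative:
∂Y/∂X = 75X^4

∂Y/∂X = 75X^4 > 0 (assuming positive values)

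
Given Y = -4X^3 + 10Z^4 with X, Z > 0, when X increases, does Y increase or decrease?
Y decreases

Taking the partial derivative:
∂Y/∂X = -12X^2

∂Y/∂X = -12X^2 < 0 (assuming positive values)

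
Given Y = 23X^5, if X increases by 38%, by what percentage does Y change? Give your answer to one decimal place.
400.5%

For Y = 23X^5:
If X → X(1 + 0.38)
Then Y → Y · (1 + 0.38)^5
     ≈ Y · 5.0049

Percentage change = ((1 + 0.38)^5 − 1) × 100% ≈ 400.5%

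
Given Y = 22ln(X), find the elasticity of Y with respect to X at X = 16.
Elasticity = 1/ln(16) ≈ 0.3607

Elasticity = (dY/dX) · (X/Y)

dY/dX = 22/X
At X = 16: dY/dX = 11/8, Y = 22·ln(16)

Elasticity = (11/8) · (16 / (22·ln(16))) = 1/ln(16) ≈ 0.3607

Interpretation: for a small percentage change in X, the percentage change in Y is approximately 0.36 times as large.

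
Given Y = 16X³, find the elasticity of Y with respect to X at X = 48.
Elasticity = 3

Elasticity = (dY/dX) · (X/Y)

dY/dX = 48·X²
At X = 48: dY/dX = 110592, Y = 1769472

Elasticity = 110592 · (48 / 1769472) = 3

Interpretation: for a small percentage change in X, the percentage change in Y is approximately 3.00 times as large.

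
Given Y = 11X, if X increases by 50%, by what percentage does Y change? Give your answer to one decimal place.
50.0%

For Y = 11X:
If X → X(1 + 0.5)
Then Y → Y · (1 + 0.5)^1
     = Y · 1.5000

Percentage change = ((1 + 0.5)^1 − 1) × 100% = 50.0%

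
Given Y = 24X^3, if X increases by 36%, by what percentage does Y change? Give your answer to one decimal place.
151.5%

For Y = 24X^3:
If X → X(1 + 0.36)
Then Y → Y · (1 + 0.36)^3
     ≈ Y · 2.5155

Percentage change = ((1 + 0.36)^3 − 1) × 100% ≈ 151.5%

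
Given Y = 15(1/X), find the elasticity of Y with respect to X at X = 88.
Elasticity = -1

Elasticity = (dY/dX) · (X/Y)

dY/dX = -15/X²
At X = 88: dY/dX = -15/7744, Y = 15/88

Elasticity = (-15/7744) · (88 / (15/88)) = -1

Interpretation: for a small percentage change in X, the percentage change in Y is approximately -1.00 times as large.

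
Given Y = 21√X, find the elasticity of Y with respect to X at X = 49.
Elasticity = 1/2

Elasticity = (dY/dX) · (X/Y)

dY/dX = 21/(2·√X)
At X = 49: dY/dX = 3/2, Y = 147

Elasticity = (3/2) · (49 / 147) = 1/2

Interpretation: for a small percentage change in X, the percentage change in Y is approximately 0.50 times as large.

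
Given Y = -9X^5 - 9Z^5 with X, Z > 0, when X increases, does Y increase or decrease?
Y decreases

Taking the partial derivative:
∂Y/∂X = -45X^4

∂Y/∂X = -45X^4 < 0 (assuming positive values)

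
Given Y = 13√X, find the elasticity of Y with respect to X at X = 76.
Elasticity = 1/2

Elasticity = (dY/dX) · (X/Y)

dY/dX = 13/(2·√X)
At X = 76: dY/dX = 13·√19/76, Y = 26·√19

Elasticity = (13·√19/76) · (76 / (26·√19)) = 1/2

Interpretation: for a small percentage change in X, the percentage change in Y is approximately 0.50 times as large.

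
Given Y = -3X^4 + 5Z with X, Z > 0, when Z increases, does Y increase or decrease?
Y increases

Taking the partial derivative:
∂Y/∂Z = 5

∂Y/∂Z = 5 > 0 (assuming positive values)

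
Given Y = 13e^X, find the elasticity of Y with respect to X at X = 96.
Elasticity = 96

Elasticity = (dY/dX) · (X/Y)

dY/dX = 13·e^X
At X = 96: dY/dX = 13·e^96, Y = 13·e^96

Elasticity = (13·e^96) · (96 / (13·e^96)) = 96

Interpretation: for a small percentage change in X, the percentage change in Y is approximately 96.00 times as large.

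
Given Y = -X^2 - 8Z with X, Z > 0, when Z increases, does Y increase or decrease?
Y decreases

Taking the partial derivative:
∂Y/∂Z = -8

∂Y/∂Z = -8 < 0 (assuming positive values)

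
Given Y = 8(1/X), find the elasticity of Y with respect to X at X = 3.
Elasticity = -1

Elasticity = (dY/dX) · (X/Y)

dY/dX = -8/X²
At X = 3: dY/dX = -8/9, Y = 8/3

Elasticity = (-8/9) · (3 / (8/3)) = -1

Interpretation: for a small percentage change in X, the percentage change in Y is approximately -1.00 times as large.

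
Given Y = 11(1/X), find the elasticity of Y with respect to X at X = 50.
Elasticity = -1

Elasticity = (dY/dX) · (X/Y)

dY/dX = -11/X²
At X = 50: dY/dX = -11/2500, Y = 11/50

Elasticity = (-11/2500) · (50 / (11/50)) = -1

Interpretation: for a small percentage change in X, the percentage change in Y is approximately -1.00 times as large.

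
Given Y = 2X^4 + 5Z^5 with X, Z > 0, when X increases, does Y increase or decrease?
Y increases

Taking the partial derivative:
∂Y/∂X = 8X^3

∂Y/∂X = 8X^3 > 0 (assuming positive values)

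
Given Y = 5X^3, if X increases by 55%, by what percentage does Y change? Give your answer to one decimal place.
272.4%

For Y = 5X^3:
If X → X(1 + 0.55)
Then Y → Y · (1 + 0.55)^3
     ≈ Y · 3.7239

Percentage change = ((1 + 0.55)^3 − 1) × 100% ≈ 272.4%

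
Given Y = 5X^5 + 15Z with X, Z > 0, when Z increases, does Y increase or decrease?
Y increases

Taking the partial derivative:
∂Y/∂Z = 15

∂Y/∂Z = 15 > 0 (assuming positive values)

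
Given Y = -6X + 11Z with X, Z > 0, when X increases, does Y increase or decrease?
Y decreases

Taking the partial derivative:
∂Y/∂X = -6

∂Y/∂X = -6 < 0 (assuming positive values)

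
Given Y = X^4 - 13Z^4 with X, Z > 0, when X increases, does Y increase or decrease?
Y increases

Taking the partial derivative:
∂Y/∂X = 4X^3

∂Y/∂X = 4X^3 > 0 (assuming positive values)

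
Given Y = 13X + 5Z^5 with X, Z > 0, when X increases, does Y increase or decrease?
Y increases

Taking the partial derivative:
∂Y/∂X = 13

∂Y/∂X = 13 > 0 (assuming positive values)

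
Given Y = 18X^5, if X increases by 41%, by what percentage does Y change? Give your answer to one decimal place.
457.3%

For Y = 18X^5:
If X → X(1 + 0.41)
Then Y → Y · (1 + 0.41)^5
     ≈ Y · 5.5731

Percentage change = ((1 + 0.41)^5 − 1) × 100% ≈ 457.3%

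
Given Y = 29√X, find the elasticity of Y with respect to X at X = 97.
Elasticity = 1/2

Elasticity = (dY/dX) · (X/Y)

dY/dX = 29/(2·√X)
At X = 97: dY/dX = 29·√97/194, Y = 29·√97

Elasticity = (29·√97/194) · (97 / (29·√97)) = 1/2

Interpretation: for a small percentage change in X, the percentage change in Y is approximately 0.50 times as large.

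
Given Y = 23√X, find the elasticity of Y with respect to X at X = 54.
Elasticity = 1/2

Elasticity = (dY/dX) · (X/Y)

dY/dX = 23/(2·√X)
At X = 54: dY/dX = 23·√6/36, Y = 69·√6

Elasticity = (23·√6/36) · (54 / (69·√6)) = 1/2

Interpretation: for a small percentage change in X, the percentage change in Y is approximately 0.50 times as large.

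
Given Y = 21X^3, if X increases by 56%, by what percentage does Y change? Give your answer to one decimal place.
279.6%

For Y = 21X^3:
If X → X(1 + 0.56)
Then Y → Y · (1 + 0.56)^3
     ≈ Y · 3.7964

Percentage change = ((1 + 0.56)^3 − 1) × 100% ≈ 279.6%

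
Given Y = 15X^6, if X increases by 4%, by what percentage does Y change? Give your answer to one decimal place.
26.5%

For Y = 15X^6:
If X → X(1 + 0.04)
Then Y → Y · (1 + 0.04)^6
     ≈ Y · 1.2653

Percentage change = ((1 + 0.04)^6 − 1) × 100% ≈ 26.5%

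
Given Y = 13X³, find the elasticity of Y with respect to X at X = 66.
Elasticity = 3

Elasticity = (dY/dX) · (X/Y)

dY/dX = 39·X²
At X = 66: dY/dX = 169884, Y = 3737448

Elasticity = 169884 · (66 / 3737448) = 3

Interpretation: for a small percentage change in X, the percentage change in Y is approximately 3.00 times as large.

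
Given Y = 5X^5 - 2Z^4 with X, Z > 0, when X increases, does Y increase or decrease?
Y increases

Taking the partial derivative:
∂Y/∂X = 25X^4

∂Y/∂X = 25X^4 > 0 (assuming positive values)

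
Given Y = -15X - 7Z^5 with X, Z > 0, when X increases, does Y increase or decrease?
Y decreases

Taking the partial derivative:
∂Y/∂X = -15

∂Y/∂X = -15 < 0 (assuming positive values)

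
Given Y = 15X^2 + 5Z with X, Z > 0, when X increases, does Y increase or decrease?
Y increases

Taking the partial derivative:
∂Y/∂X = 30X

∂Y/∂X = 30X > 0 (assuming positive values)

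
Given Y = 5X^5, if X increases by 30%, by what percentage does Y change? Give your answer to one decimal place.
271.3%

For Y = 5X^5:
If X → X(1 + 0.3)
Then Y → Y · (1 + 0.3)^5
     ≈ Y · 3.7129

Percentage change = ((1 + 0.3)^5 − 1) × 100% ≈ 271.3%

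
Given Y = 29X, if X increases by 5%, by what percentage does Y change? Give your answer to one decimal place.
5.0%

For Y = 29X:
If X → X(1 + 0.05)
Then Y → Y · (1 + 0.05)^1
     = Y · 1.0500

Percentage change = ((1 + 0.05)^1 − 1) × 100% = 5.0%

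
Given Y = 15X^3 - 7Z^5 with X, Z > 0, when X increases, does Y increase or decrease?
Y increases

Taking the partial derivative:
∂Y/∂X = 45X^2

∂Y/∂X = 45X^2 > 0 (assuming positive values)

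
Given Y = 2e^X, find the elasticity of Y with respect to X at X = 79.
Elasticity = 79

Elasticity = (dY/dX) · (X/Y)

dY/dX = 2·e^X
At X = 79: dY/dX = 2·e^79, Y = 2·e^79

Elasticity = (2·e^79) · (79 / (2·e^79)) = 79

Interpretation: for a small percentage change in X, the percentage change in Y is approximately 79.00 times as large.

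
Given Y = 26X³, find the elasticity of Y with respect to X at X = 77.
Elasticity = 3

Elasticity = (dY/dX) · (X/Y)

dY/dX = 78·X²
At X = 77: dY/dX = 462462, Y = 11869858

Elasticity = 462462 · (77 / 11869858) = 3

Interpretation: for a small percentage change in X, the percentage change in Y is approximately 3.00 times as large.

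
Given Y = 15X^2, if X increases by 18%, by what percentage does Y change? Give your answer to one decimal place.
39.2%

For Y = 15X^2:
If X → X(1 + 0.18)
Then Y → Y · (1 + 0.18)^2
     = Y · 1.3924

Percentage change = ((1 + 0.18)^2 − 1) × 100% ≈ 39.2%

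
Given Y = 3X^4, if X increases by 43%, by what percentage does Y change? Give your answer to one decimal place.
318.2%

For Y = 3X^4:
If X → X(1 + 0.43)
Then Y → Y · (1 + 0.43)^4
     ≈ Y · 4.1816

Percentage change = ((1 + 0.43)^4 − 1) × 100% ≈ 318.2%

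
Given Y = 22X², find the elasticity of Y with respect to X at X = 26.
Elasticity = 2

Elasticity = (dY/dX) · (X/Y)

dY/dX = 44·X
At X = 26: dY/dX = 1144, Y = 14872

Elasticity = 1144 · (26 / 14872) = 2

Interpretation: for a small percentage change in X, the percentage change in Y is approximately 2.00 times as large.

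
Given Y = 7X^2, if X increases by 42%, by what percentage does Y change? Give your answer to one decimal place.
101.6%

For Y = 7X^2:
If X → X(1 + 0.42)
Then Y → Y · (1 + 0.42)^2
     = Y · 2.0164

Percentage change = ((1 + 0.42)^2 − 1) × 100% ≈ 101.6%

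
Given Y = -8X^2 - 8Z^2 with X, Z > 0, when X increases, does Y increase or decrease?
Y decreases

Taking the partial derivative:
∂Y/∂X = -16X

∂Y/∂X = -16X < 0 (assuming positive values)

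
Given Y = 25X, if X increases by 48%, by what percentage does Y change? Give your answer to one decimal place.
48.0%

For Y = 25X:
If X → X(1 + 0.48)
Then Y → Y · (1 + 0.48)^1
     = Y · 1.4800

Percentage change = ((1 + 0.48)^1 − 1) × 100% = 48.0%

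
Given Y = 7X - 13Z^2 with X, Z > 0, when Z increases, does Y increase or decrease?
Y decreases

Taking the partial derivative:
∂Y/∂Z = -26Z

∂Y/∂Z = -26Z < 0 (assuming positive values)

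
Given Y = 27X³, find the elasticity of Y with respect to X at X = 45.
Elasticity = 3

Elasticity = (dY/dX) · (X/Y)

dY/dX = 81·X²
At X = 45: dY/dX = 164025, Y = 2460375

Elasticity = 164025 · (45 / 2460375) = 3

Interpretation: for a small percentage change in X, the percentage change in Y is approximately 3.00 times as large.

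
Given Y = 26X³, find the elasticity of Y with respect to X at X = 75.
Elasticity = 3

Elasticity = (dY/dX) · (X/Y)

dY/dX = 78·X²
At X = 75: dY/dX = 438750, Y = 10968750

Elasticity = 438750 · (75 / 10968750) = 3

Interpretation: for a small percentage change in X, the percentage change in Y is approximately 3.00 times as large.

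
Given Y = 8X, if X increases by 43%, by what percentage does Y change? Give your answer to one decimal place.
43.0%

For Y = 8X:
If X → X(1 + 0.43)
Then Y → Y · (1 + 0.43)^1
     = Y · 1.4300

Percentage change = ((1 + 0.43)^1 − 1) × 100% = 43.0%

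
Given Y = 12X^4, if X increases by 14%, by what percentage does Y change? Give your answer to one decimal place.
68.9%

For Y = 12X^4:
If X → X(1 + 0.14)
Then Y → Y · (1 + 0.14)^4
     ≈ Y · 1.6890

Percentage change = ((1 + 0.14)^4 − 1) × 100% ≈ 68.9%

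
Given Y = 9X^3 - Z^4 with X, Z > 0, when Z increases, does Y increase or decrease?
Y decreases

Taking the partial derivative:
∂Y/∂Z = -4Z^3

∂Y/∂Z = -4Z^3 < 0 (assuming positive values)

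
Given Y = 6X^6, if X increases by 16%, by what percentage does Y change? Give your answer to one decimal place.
143.6%

For Y = 6X^6:
If X → X(1 + 0.16)
Then Y → Y · (1 + 0.16)^6
     ≈ Y · 2.4364

Percentage change = ((1 + 0.16)^6 − 1) × 100% ≈ 143.6%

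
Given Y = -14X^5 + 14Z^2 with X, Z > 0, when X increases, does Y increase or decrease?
Y decreases

Taking the partial derivative:
∂Y/∂X = -70X^4

∂Y/∂X = -70X^4 < 0 (assuming positive values)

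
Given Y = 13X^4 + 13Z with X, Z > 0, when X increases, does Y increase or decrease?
Y increases

Taking the partial derivative:
∂Y/∂X = 52X^3

∂Y/∂X = 52X^3 > 0 (assuming positive values)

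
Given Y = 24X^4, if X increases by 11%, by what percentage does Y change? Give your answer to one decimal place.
51.8%

For Y = 24X^4:
If X → X(1 + 0.11)
Then Y → Y · (1 + 0.11)^4
     ≈ Y · 1.5181

Percentage change = ((1 + 0.11)^4 − 1) × 100% ≈ 51.8%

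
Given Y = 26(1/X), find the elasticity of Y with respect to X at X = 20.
Elasticity = -1

Elasticity = (dY/dX) · (X/Y)

dY/dX = -26/X²
At X = 20: dY/dX = -13/200, Y = 13/10

Elasticity = (-13/200) · (20 / (13/10)) = -1

Interpretation: for a small percentage change in X, the percentage change in Y is approximately -1.00 times as large.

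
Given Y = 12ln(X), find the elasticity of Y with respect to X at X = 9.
Elasticity = 1/ln(9) ≈ 0.4551

Elasticity = (dY/dX) · (X/Y)

dY/dX = 12/X
At X = 9: dY/dX = 4/3, Y = 12·ln(9)

Elasticity = (4/3) · (9 / (12·ln(9))) = 1/ln(9) ≈ 0.4551

Interpretation: for a small percentage change in X, the percentage change in Y is approximately 0.46 times as large.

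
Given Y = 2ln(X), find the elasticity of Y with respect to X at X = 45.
Elasticity = 1/ln(45) ≈ 0.2627

Elasticity = (dY/dX) · (X/Y)

dY/dX = 2/X
At X = 45: dY/dX = 2/45, Y = 2·ln(45)

Elasticity = (2/45) · (45 / (2·ln(45))) = 1/ln(45) ≈ 0.2627

Interpretation: for a small percentage change in X, the percentage change in Y is approximately 0.26 times as large.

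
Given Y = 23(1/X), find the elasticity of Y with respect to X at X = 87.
Elasticity = -1

Elasticity = (dY/dX) · (X/Y)

dY/dX = -23/X²
At X = 87: dY/dX = -23/7569, Y = 23/87

Elasticity = (-23/7569) · (87 / (23/87)) = -1

Interpretation: for a small percentage change in X, the percentage change in Y is approximately -1.00 times as large.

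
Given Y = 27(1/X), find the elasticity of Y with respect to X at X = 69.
Elasticity = -1

Elasticity = (dY/dX) · (X/Y)

dY/dX = -27/X²
At X = 69: dY/dX = -3/529, Y = 9/23

Elasticity = (-3/529) · (69 / (9/23)) = -1

Interpretation: for a small percentage change in X, the percentage change in Y is approximately -1.00 times as large.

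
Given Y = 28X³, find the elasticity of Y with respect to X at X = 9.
Elasticity = 3

Elasticity = (dY/dX) · (X/Y)

dY/dX = 84·X²
At X = 9: dY/dX = 6804, Y = 20412

Elasticity = 6804 · (9 / 20412) = 3

Interpretation: for a small percentage change in X, the percentage change in Y is approximately 3.00 times as large.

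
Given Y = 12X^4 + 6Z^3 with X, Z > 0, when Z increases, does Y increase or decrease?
Y increases

Taking the partial derivative:
∂Y/∂Z = 18Z^2

∂Y/∂Z = 18Z^2 > 0 (assuming positive values)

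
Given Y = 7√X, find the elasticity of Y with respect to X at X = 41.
Elasticity = 1/2

Elasticity = (dY/dX) · (X/Y)

dY/dX = 7/(2·√X)
At X = 41: dY/dX = 7·√41/82, Y = 7·√41

Elasticity = (7·√41/82) · (41 / (7·√41)) = 1/2

Interpretation: for a small percentage change in X, the percentage change in Y is approximately 0.50 times as large.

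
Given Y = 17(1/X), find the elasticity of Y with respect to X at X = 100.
Elasticity = -1

Elasticity = (dY/dX) · (X/Y)

dY/dX = -17/X²
At X = 100: dY/dX = -17/10000, Y = 17/100

Elasticity = (-17/10000) · (100 / (17/100)) = -1

Interpretation: for a small percentage change in X, the percentage change in Y is approximately -1.00 times as large.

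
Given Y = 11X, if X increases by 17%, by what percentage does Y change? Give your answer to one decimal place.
17.0%

For Y = 11X:
If X → X(1 + 0.17)
Then Y → Y · (1 + 0.17)^1
     = Y · 1.1700

Percentage change = ((1 + 0.17)^1 − 1) × 100% = 17.0%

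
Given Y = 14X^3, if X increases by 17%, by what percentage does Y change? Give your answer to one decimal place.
60.2%

For Y = 14X^3:
If X → X(1 + 0.17)
Then Y → Y · (1 + 0.17)^3
     ≈ Y · 1.6016

Percentage change = ((1 + 0.17)^3 − 1) × 100% ≈ 60.2%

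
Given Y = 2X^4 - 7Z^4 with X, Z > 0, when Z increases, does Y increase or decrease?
Y decreases

Taking the partial derivative:
∂Y/∂Z = -28Z^3

∂Y/∂Z = -28Z^3 < 0 (assuming positive values)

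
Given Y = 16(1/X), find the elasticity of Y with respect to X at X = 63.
Elasticity = -1

Elasticity = (dY/dX) · (X/Y)

dY/dX = -16/X²
At X = 63: dY/dX = -16/3969, Y = 16/63

Elasticity = (-16/3969) · (63 / (16/63)) = -1

Interpretation: for a small percentage change in X, the percentage change in Y is approximately -1.00 times as large.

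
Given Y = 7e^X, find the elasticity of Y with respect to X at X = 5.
Elasticity = 5

Elasticity = (dY/dX) · (X/Y)

dY/dX = 7·e^X
At X = 5: dY/dX = 7·e^5, Y = 7·e^5

Elasticity = (7·e^5) · (5 / (7·e^5)) = 5

Interpretation: for a small percentage change in X, the percentage change in Y is approximately 5.00 times as large.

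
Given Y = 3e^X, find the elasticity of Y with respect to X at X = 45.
Elasticity = 45

Elasticity = (dY/dX) · (X/Y)

dY/dX = 3·e^X
At X = 45: dY/dX = 3·e^45, Y = 3·e^45

Elasticity = (3·e^45) · (45 / (3·e^45)) = 45

Interpretation: for a small percentage change in X, the percentage change in Y is approximately 45.00 times as large.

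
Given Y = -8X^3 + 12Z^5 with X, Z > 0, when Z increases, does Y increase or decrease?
Y increases

Taking the partial derivative:
∂Y/∂Z = 60Z^4

∂Y/∂Z = 60Z^4 > 0 (assuming positive values)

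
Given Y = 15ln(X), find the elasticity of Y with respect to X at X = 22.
Elasticity = 1/ln(22) ≈ 0.3235

Elasticity = (dY/dX) · (X/Y)

dY/dX = 15/X
At X = 22: dY/dX = 15/22, Y = 15·ln(22)

Elasticity = (15/22) · (22 / (15·ln(22))) = 1/ln(22) ≈ 0.3235

Interpretation: for a small percentage change in X, the percentage change in Y is approximately 0.32 times as large.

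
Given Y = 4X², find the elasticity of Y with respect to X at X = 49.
Elasticity = 2

Elasticity = (dY/dX) · (X/Y)

dY/dX = 8·X
At X = 49: dY/dX = 392, Y = 9604

Elasticity = 392 · (49 / 9604) = 2

Interpretation: for a small percentage change in X, the percentage change in Y is approximately 2.00 times as large.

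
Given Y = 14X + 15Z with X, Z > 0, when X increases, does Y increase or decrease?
Y increases

Taking the partial derivative:
∂Y/∂X = 14

∂Y/∂X = 14 > 0 (assuming positive values)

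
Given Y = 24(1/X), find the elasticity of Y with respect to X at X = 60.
Elasticity = -1

Elasticity = (dY/dX) · (X/Y)

dY/dX = -24/X²
At X = 60: dY/dX = -1/150, Y = 2/5

Elasticity = (-1/150) · (60 / (2/5)) = -1

Interpretation: for a small percentage change in X, the percentage change in Y is approximately -1.00 times as large.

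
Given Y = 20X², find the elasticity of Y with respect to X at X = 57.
Elasticity = 2

Elasticity = (dY/dX) · (X/Y)

dY/dX = 40·X
At X = 57: dY/dX = 2280, Y = 64980

Elasticity = 2280 · (57 / 64980) = 2

Interpretation: for a small percentage change in X, the percentage change in Y is approximately 2.00 times as large.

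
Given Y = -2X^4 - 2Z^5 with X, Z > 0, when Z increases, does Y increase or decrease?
Y decreases

Taking the partial derivative:
∂Y/∂Z = -10Z^4

∂Y/∂Z = -10Z^4 < 0 (assuming positive values)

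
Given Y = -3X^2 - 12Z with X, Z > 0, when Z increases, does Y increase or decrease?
Y decreases

Taking the partial derivative:
∂Y/∂Z = -12

∂Y/∂Z = -12 < 0 (assuming positive values)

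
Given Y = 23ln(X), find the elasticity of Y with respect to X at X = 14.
Elasticity = 1/ln(14) ≈ 0.3789

Elasticity = (dY/dX) · (X/Y)

dY/dX = 23/X
At X = 14: dY/dX = 23/14, Y = 23·ln(14)

Elasticity = (23/14) · (14 / (23·ln(14))) = 1/ln(14) ≈ 0.3789

Interpretation: for a small percentage change in X, the percentage change in Y is approximately 0.38 times as large.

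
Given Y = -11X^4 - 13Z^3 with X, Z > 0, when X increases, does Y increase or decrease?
Y decreases

Taking the partial derivative:
∂Y/∂X = -44X^3

∂Y/∂X = -44X^3 < 0 (assuming positive values)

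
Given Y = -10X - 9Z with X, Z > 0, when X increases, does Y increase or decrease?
Y decreases

Taking the partial derivative:
∂Y/∂X = -10

∂Y/∂X = -10 < 0 (assuming positive values)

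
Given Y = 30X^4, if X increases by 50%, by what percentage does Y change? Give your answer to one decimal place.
406.3%

For Y = 30X^4:
If X → X(1 + 0.5)
Then Y → Y · (1 + 0.5)^4
     = Y · 5.0625

Percentage change = ((1 + 0.5)^4 − 1) × 100% ≈ 406.3%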